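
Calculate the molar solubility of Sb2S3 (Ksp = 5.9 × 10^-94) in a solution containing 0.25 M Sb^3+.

7.0e-32 M

Sb2S3(s) ⇌ 2 Sb^3+(aq) + 3 S^2-(aq)
Ksp = [Sb^3+]^2[S^2-]^3
Let s be the molar solubility in this solution. [Sb^3+] = 0.25 + 2s ≈ 0.25, [S^2-] = 3s (common-ion effect: Sb^3+ is already 0.25 M).
Ksp ≈ (0.25)^2 × (3s)^3
s = 7.0 × 10^-32 M
Check: 2s = 1.4 × 10^-31 ≪ 0.25, so the approximation is valid.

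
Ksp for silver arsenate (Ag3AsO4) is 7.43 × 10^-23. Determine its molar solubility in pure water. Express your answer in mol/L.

Ag3AsO4(s) <=> 3 Ag^+ + AsO4^3-
Ksp = [Ag^+]^3[AsO4^3-]
Let s = molar solubility. Then [Ag^+] = 3s and [AsO4^3-] = s.
Substituting: Ksp = (3s)^3s = 27s^4
Solving, s = (7.43 × 10^-23/27)^(1/4) = 1.29 × 10^-6 M

1.29 × 10^-6 M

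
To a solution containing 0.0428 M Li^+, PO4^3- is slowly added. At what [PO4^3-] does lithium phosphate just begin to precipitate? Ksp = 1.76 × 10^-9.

Li3PO4(s) ⇌ 3 Li^+ + PO4^3-
Ksp = [Li^+]^3[PO4^3-]
Precipitation begins when Q = Ksp. With [Li^+] = 0.0428 M:
1.76 × 10^-9 = (0.0428)^3 × [PO4^3-]
[PO4^3-] = (1.76 × 10^-9 / 7.840 x 10^-5) = 2.24 × 10^-5 M

[PO4^3-] ≈ 2.24 × 10^-5 M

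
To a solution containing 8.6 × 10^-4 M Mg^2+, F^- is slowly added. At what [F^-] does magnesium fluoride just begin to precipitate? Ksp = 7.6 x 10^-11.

[F^-] ≈ 3.0 x 10^-4 M

MgF2(s) ⇌ Mg^2+(aq) + 2 F^-(aq)
Ksp = [Mg^2+][F^-]^2
Precipitation begins when Q = Ksp. With [Mg^2+] = 8.6 × 10^-4 M:
7.6 x 10^-11 = (8.6 × 10^-4) × [F^-]^2
[F^-] = (7.6 x 10^-11 / 8.6 x 10^-4)^(1/2) = 3.0 × 10^-4 M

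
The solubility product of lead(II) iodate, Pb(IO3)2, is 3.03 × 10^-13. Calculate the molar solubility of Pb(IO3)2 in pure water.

s = 4.23e-5 M

Pb(IO3)2(s) ⇌ Pb^2+(aq) + 2 IO3^-(aq)
Ksp = [Pb^2+][IO3^-]^2
With molar solubility s: [Pb^2+] = s, [IO3^-] = 2s.
Substituting: Ksp = s(2s)^2 = 4s^3
s^3 = 3.03 × 10^-13 / 4, so s = 4.23 × 10^-5 M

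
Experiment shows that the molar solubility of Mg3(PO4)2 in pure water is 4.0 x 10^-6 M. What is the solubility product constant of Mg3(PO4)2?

Ksp = 1.1 x 10^-25

Mg3(PO4)2(s) <=> 3 Mg^2+ + 2 PO4^3-
With molar solubility s: [Mg^2+] = 3s, [PO4^3-] = 2s.
Ksp = [Mg^2+]^3[PO4^3-]^2
Substituting: Ksp = (3s)^3(2s)^2 = 108s^5
Ksp = 108 × (4.0 x 10^-6)^5 = 1.1 × 10^-25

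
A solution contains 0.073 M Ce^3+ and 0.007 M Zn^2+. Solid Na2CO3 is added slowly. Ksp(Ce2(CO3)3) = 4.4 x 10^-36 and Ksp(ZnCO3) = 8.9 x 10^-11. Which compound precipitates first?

Ce2(CO3)3

Precipitation of each salt starts when its ion product equals its Ksp.
For Ce2(CO3)3: 4.4 x 10^-36 = (0.073)^2 × [CO3^2-]^3  ⇒  [CO3^2-] = 9.4 x 10^-12 M.
For ZnCO3: 8.9 x 10^-11 = 0.007 × [CO3^2-]  ⇒  [CO3^2-] = 1.3 × 10^-8 M.
The salt with the lower threshold [CO3^2-] precipitates first: Ce2(CO3)3.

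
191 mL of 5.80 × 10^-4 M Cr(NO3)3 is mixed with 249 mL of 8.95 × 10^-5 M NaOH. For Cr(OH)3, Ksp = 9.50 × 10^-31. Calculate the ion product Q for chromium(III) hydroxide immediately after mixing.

Q ≈ 3.27 × 10^-17

Total volume = 191 + 249 = 440 mL.
[Cr^3+] = 5.80 × 10^-4 × (191/440) = 2.518 × 10^-4 M
[OH^-] = 8.95 × 10^-5 × (249/440) = 5.065 × 10^-5 M
Cr(OH)3(s) ⇌ Cr^3+(aq) + 3 OH^-(aq), so Q = [Cr^3+][OH^-]^3
Q = (2.518 x 10^-4)(5.065 × 10^-5)^3 = 3.27 × 10^-17
Q > Ksp, so Cr(OH)3 will precipitate.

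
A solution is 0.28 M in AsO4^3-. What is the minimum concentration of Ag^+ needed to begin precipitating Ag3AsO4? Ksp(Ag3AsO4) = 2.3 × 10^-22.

[Ag^+] = 9.4 x 10^-8 M

Ag3AsO4(s) <=> 3 Ag^+ + AsO4^3-
Ksp = [Ag^+]^3[AsO4^3-]
Precipitation begins when Q = Ksp. With [AsO4^3-] = 0.28 M:
2.3 × 10^-22 = (0.28) × [Ag^+]^3
[Ag^+] = (2.3 × 10^-22 / 2.8 x 10^-1)^(1/3) = 9.4 × 10^-8 M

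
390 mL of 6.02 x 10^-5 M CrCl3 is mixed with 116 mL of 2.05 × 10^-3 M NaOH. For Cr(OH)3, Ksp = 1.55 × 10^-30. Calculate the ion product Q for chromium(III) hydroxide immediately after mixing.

4.82 × 10^-15

Total volume = 390 + 116 = 506 mL.
[Cr^3+] = 6.02 x 10^-5 × (390/506) = 4.640 x 10^-5 M
[OH^-] = 2.05 × 10^-3 × (116/506) = 4.700 x 10^-4 M
Cr(OH)3(s) ⇌ Cr^3+ + 3 OH^-, so Q = [Cr^3+][OH^-]^3
Q = (4.640 × 10^-5)(4.700 × 10^-4)^3 = 4.82 x 10^-15
Q > Ksp, so Cr(OH)3 will precipitate.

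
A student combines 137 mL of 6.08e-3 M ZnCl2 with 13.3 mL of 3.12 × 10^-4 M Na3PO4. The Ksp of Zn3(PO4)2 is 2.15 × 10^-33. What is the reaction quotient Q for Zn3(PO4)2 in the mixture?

Total volume = 137 + 13.3 = 150.3 mL.
[Zn^2+] = 6.08 × 10^-3 × (137/150.3) = 5.542 × 10^-3 M
[PO4^3-] = 3.12 × 10^-4 × (13.3/150.3) = 2.761 × 10^-5 M
Zn3(PO4)2(s) ⇌ 3 Zn^2+ + 2 PO4^3-, so Q = [Zn^2+]^3[PO4^3-]^2
Q = (5.542 × 10^-3)^3(2.761 x 10^-5)^2 = 1.30 × 10^-16
Q > Ksp, so Zn3(PO4)2 will precipitate.

1.30 × 10^-16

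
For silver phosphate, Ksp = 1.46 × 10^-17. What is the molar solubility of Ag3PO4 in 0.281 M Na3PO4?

s = 1.24 × 10^-6 M

Ag3PO4(s) ⇌ 3 Ag^+(aq) + PO4^3-(aq)
Ksp = [Ag^+]^3[PO4^3-]
If s mol/L dissolves here, [Ag^+] = 3s, [PO4^3-] = 0.281 + s ≈ 0.281 (common-ion effect: PO4^3- is already 0.281 M).
Ksp ≈ (3s)^3 × 0.281
s = 1.24 × 10^-6 M
Check: s = 1.2 x 10^-6 ≪ 0.281, so the approximation is valid.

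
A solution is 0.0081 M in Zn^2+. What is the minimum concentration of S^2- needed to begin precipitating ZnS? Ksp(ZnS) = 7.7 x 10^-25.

[S^2-] ≈ 9.5 x 10^-23 M

ZnS(s) ⇌ Zn^2+(aq) + S^2-(aq)
Ksp = [Zn^2+][S^2-]
Precipitation begins when Q = Ksp. With [Zn^2+] = 0.0081 M:
7.7 x 10^-25 = (0.0081) × [S^2-]
[S^2-] = (7.7 x 10^-25 / 8.1 × 10^-3) = 9.5 x 10^-23 M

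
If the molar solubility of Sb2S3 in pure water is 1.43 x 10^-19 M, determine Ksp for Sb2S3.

Sb2S3(s) ⇌ 2 Sb^3+(aq) + 3 S^2-(aq)
If s mol/L of Sb2S3 dissolves, [Sb^3+] = 2s and [S^2-] = 3s.
Ksp = [Sb^3+]^2[S^2-]^3
Ksp = (2s)^2(3s)^3 = 108s^5
Ksp = 108 × (1.43 × 10^-19)^5 = 6.46 x 10^-93

Ksp = 6.46 × 10^-93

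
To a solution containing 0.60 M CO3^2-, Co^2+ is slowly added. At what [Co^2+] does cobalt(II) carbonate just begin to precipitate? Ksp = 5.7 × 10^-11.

[Co^2+] ≈ 9.5 x 10^-11 M

CoCO3(s) <=> Co^2+(aq) + CO3^2-(aq)
Ksp = [Co^2+][CO3^2-]
Precipitation begins when Q = Ksp. With [CO3^2-] = 0.60 M:
5.7 × 10^-11 = (0.60) × [Co^2+]
[Co^2+] = (5.7 × 10^-11 / 6.0 x 10^-1) = 9.5 × 10^-11 M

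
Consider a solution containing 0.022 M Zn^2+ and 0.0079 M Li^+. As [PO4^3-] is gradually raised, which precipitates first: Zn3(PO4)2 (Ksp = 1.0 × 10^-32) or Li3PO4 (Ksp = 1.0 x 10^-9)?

Precipitation of each salt starts when its ion product equals its Ksp.
For Zn3(PO4)2: 1.0 × 10^-32 = (0.022)^3 × [PO4^3-]^2  ⇒  [PO4^3-] = 3.1 × 10^-14 M.
For Li3PO4: 1.0 x 10^-9 = (0.0079)^3 × [PO4^3-]  ⇒  [PO4^3-] = 2.0 × 10^-3 M.
The salt with the lower threshold [PO4^3-] precipitates first: Zn3(PO4)2.

Zn3(PO4)2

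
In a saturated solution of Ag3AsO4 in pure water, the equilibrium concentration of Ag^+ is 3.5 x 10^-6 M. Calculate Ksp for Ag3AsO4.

Ksp = 5.0 × 10^-23

Ag3AsO4(s) <=> 3 Ag^+ + AsO4^3-
Stoichiometry gives [AsO4^3-] = (1/3)[Ag^+] = 1.17 × 10^-6 M.
Ksp = [Ag^+]^3[AsO4^3-]
Ksp = (3.5 × 10^-6)^3 × 1.17 x 10^-6 = 5.0 × 10^-23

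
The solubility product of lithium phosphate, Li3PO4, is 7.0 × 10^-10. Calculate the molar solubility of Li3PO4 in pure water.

s = 2.3e-3 M

Li3PO4(s) ⇌ 3 Li^+(aq) + PO4^3-(aq)
Ksp = [Li^+]^3[PO4^3-]
Let s = molar solubility. Then [Li^+] = 3s and [PO4^3-] = s.
Substituting: Ksp = (3s)^3s = 27s^4
Solving, s = (7.0 × 10^-10/27)^(1/4) = 2.3 × 10^-3 M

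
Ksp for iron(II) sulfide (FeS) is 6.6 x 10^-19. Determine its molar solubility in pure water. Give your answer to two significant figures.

FeS(s) ⇌ Fe^2+ + S^2-
Ksp = [Fe^2+][S^2-]
For each mole of FeS that dissolves: [Fe^2+] = s, [S^2-] = s.
Ksp = s × s = s^2
s = √(6.6 x 10^-19) = 8.1 × 10^-10 M

8.1 × 10^-10 M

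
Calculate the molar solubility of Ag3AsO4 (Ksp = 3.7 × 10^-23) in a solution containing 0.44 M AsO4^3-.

Ag3AsO4(s) ⇌ 3 Ag^+(aq) + AsO4^3-(aq)
Ksp = [Ag^+]^3[AsO4^3-]
Let s = moles of Ag3AsO4 that dissolve per litre. [Ag^+] = 3s, [AsO4^3-] = 0.44 + s ≈ 0.44 (common-ion effect: AsO4^3- is already 0.44 M).
Ksp ≈ (3s)^3 × 0.44
s = 1.5 × 10^-8 M
Check: s = 1.5 × 10^-8 ≪ 0.44, so the approximation is valid.

s ≈ 1.5 × 10^-8 M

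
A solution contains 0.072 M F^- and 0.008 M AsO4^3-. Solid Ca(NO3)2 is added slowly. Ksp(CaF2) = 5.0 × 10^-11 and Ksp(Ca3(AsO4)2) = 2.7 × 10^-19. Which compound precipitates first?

Each salt begins to precipitate when Q = Ksp, i.e. when [Ca^2+] reaches its threshold.
For CaF2: 5.0 × 10^-11 = (0.072)^2 × [Ca^2+]  ⇒  [Ca^2+] = 9.6 × 10^-9 M.
For Ca3(AsO4)2: 2.7 × 10^-19 = (0.008)^2 × [Ca^2+]^3  ⇒  [Ca^2+] = 1.6 × 10^-5 M.
The salt with the lower threshold [Ca^2+] precipitates first: CaF2.

CaF2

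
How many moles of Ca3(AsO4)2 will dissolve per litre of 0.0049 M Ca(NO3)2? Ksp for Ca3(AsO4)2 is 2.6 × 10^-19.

Ca3(AsO4)2(s) <=> 3 Ca^2+(aq) + 2 AsO4^3-(aq)
Ksp = [Ca^2+]^3[AsO4^3-]^2
Let s = moles of Ca3(AsO4)2 that dissolve per litre. [Ca^2+] = 0.0049 + 3s ≈ 0.0049, [AsO4^3-] = 2s (since Ca^2+ from Ca(NO3)2 dominates).
Ksp ≈ (0.0049)^3 × (2s)^2
s = 7.4 × 10^-7 M
Check: 3s = 2.2 × 10^-6 ≪ 0.0049, so the approximation is valid.

7.4e-7 M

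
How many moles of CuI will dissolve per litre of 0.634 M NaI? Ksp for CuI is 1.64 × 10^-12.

CuI(s) <=> Cu^+(aq) + I^-(aq)
Ksp = [Cu^+][I^-]
Let s = moles of CuI that dissolve per litre. [Cu^+] = s, [I^-] = 0.634 + s ≈ 0.634 (since I^- from NaI dominates).
Ksp ≈ s × 0.634
s = 2.59 × 10^-12 M
Check: s = 2.6 x 10^-12 ≪ 0.634, so the approximation is valid.

2.59 x 10^-12 M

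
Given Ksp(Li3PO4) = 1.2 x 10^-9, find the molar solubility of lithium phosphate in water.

Li3PO4(s) ⇌ 3 Li^+ + PO4^3-
Ksp = [Li^+]^3[PO4^3-]
For each mole of Li3PO4 that dissolves: [Li^+] = 3s, [PO4^3-] = s.
So Ksp = (3s)^3 × s = 27s^4
s^4 = 1.2 x 10^-9 / 27, so s = 2.6 × 10^-3 M

2.6e-3 M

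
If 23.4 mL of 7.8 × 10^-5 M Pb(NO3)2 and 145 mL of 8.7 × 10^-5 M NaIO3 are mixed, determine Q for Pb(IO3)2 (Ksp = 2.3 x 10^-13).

Total volume = 23.4 + 145 = 168.4 mL.
[Pb^2+] = 7.8 × 10^-5 × (23.4/168.4) = 1.08 x 10^-5 M
[IO3^-] = 8.7 × 10^-5 × (145/168.4) = 7.49 x 10^-5 M
Pb(IO3)2(s) <=> Pb^2+ + 2 IO3^-, so Q = [Pb^2+][IO3^-]^2
Q = (1.08 × 10^-5)(7.49 × 10^-5)^2 = 6.1 x 10^-14
Q < Ksp, so no precipitate of Pb(IO3)2 forms.

Q = 6.1 × 10^-14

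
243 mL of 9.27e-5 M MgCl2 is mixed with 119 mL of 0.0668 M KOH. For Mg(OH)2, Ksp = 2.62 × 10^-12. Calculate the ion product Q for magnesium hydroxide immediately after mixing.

Total volume = 243 + 119 = 362 mL.
[Mg^2+] = 9.27 × 10^-5 × (243/362) = 6.223 × 10^-5 M
[OH^-] = 6.68 × 10^-2 × (119/362) = 2.196 × 10^-2 M
Mg(OH)2(s) ⇌ Mg^2+ + 2 OH^-, so Q = [Mg^2+][OH^-]^2
Q = (6.223 x 10^-5)(2.196 × 10^-2)^2 = 3.00 × 10^-8
Q > Ksp, so Mg(OH)2 will precipitate.

Q ≈ 3.00 x 10^-8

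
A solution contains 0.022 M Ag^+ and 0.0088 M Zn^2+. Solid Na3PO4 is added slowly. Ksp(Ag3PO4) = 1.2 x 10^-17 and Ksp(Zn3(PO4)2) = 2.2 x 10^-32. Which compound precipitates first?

Each salt begins to precipitate when Q = Ksp, i.e. when [PO4^3-] reaches its threshold.
For Ag3PO4: 1.2 x 10^-17 = (0.022)^3 × [PO4^3-]  ⇒  [PO4^3-] = 1.1 × 10^-12 M.
For Zn3(PO4)2: 2.2 x 10^-32 = (0.0088)^3 × [PO4^3-]^2  ⇒  [PO4^3-] = 1.8 x 10^-13 M.
The salt with the lower threshold [PO4^3-] precipitates first: Zn3(PO4)2.

Zn3(PO4)2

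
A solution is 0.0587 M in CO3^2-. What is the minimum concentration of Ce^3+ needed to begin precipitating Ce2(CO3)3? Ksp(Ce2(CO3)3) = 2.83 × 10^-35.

Ce2(CO3)3(s) <=> 2 Ce^3+(aq) + 3 CO3^2-(aq)
Ksp = [Ce^3+]^2[CO3^2-]^3
Precipitation begins when Q = Ksp. With [CO3^2-] = 0.0587 M:
2.83 × 10^-35 = (0.0587)^3 × [Ce^3+]^2
[Ce^3+] = (2.83 × 10^-35 / 2.023 × 10^-4)^(1/2) = 3.74 × 10^-16 M

[Ce^3+] ≈ 3.74 × 10^-16 M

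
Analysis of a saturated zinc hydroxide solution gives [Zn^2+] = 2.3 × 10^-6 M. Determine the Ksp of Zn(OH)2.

Ksp = 4.9 × 10^-17

Zn(OH)2(s) ⇌ Zn^2+(aq) + 2 OH^-(aq)
Stoichiometry gives [OH^-] = (2/1)[Zn^2+] = 4.60 × 10^-6 M.
Ksp = [Zn^2+][OH^-]^2
Ksp = 2.3 × 10^-6 × (4.60 × 10^-6)^2 = 4.9 x 10^-17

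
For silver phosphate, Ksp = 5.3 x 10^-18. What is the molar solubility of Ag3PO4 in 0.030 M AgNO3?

Ag3PO4(s) ⇌ 3 Ag^+(aq) + PO4^3-(aq)
Ksp = [Ag^+]^3[PO4^3-]
Let s be the molar solubility in this solution. [Ag^+] = 0.030 + 3s ≈ 0.030, [PO4^3-] = s (since Ag^+ from AgNO3 dominates).
Ksp ≈ (0.030)^3 × s
s = 2.0 × 10^-13 M
Check: 3s = 5.9 × 10^-13 ≪ 0.030, so the approximation is valid.

s = 2.0 x 10^-13 M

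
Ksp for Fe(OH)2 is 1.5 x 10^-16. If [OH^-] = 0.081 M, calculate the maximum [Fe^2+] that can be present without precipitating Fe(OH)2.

2.3 × 10^-14 M

Fe(OH)2(s) ⇌ Fe^2+ + 2 OH^-
Ksp = [Fe^2+][OH^-]^2
Precipitation begins when Q = Ksp. With [OH^-] = 0.081 M:
1.5 x 10^-16 = (0.081)^2 × [Fe^2+]
[Fe^2+] = (1.5 x 10^-16 / 6.56 x 10^-3) = 2.3 x 10^-14 M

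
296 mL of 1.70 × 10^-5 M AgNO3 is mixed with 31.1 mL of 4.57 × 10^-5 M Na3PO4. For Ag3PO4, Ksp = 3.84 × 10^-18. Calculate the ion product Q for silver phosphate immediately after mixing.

Q ≈ 1.58 x 10^-20

Total volume = 296 + 31.1 = 327.1 mL.
[Ag^+] = 1.70 × 10^-5 × (296/327.1) = 1.538 × 10^-5 M
[PO4^3-] = 4.57 x 10^-5 × (31.1/327.1) = 4.345 x 10^-6 M
Ag3PO4(s) <=> 3 Ag^+(aq) + PO4^3-(aq), so Q = [Ag^+]^3[PO4^3-]
Q = (1.538 × 10^-5)^3(4.345 x 10^-6) = 1.58 × 10^-20
Q < Ksp, so no precipitate of Ag3PO4 forms.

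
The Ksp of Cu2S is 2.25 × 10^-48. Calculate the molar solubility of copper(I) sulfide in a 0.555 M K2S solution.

Cu2S(s) ⇌ 2 Cu^+(aq) + S^2-(aq)
Ksp = [Cu^+]^2[S^2-]
Let s be the molar solubility in this solution. [Cu^+] = 2s, [S^2-] = 0.555 + s ≈ 0.555 (common-ion effect: S^2- is already 0.555 M).
Ksp ≈ (2s)^2 × 0.555
s = 1.01 x 10^-24 M
Check: s = 1.0 × 10^-24 ≪ 0.555, so the approximation is valid.

s = 1.01 x 10^-24 M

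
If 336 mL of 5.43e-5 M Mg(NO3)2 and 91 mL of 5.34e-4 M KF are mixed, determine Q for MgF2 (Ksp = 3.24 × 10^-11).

Total volume = 336 + 91 = 427 mL.
[Mg^2+] = 5.43 x 10^-5 × (336/427) = 4.273 × 10^-5 M
[F^-] = 5.34 × 10^-4 × (91/427) = 1.138 x 10^-4 M
MgF2(s) ⇌ Mg^2+(aq) + 2 F^-(aq), so Q = [Mg^2+][F^-]^2
Q = (4.273 × 10^-5)(1.138 x 10^-4)^2 = 5.53 × 10^-13
Q < Ksp, so no precipitate of MgF2 forms.

5.53e-13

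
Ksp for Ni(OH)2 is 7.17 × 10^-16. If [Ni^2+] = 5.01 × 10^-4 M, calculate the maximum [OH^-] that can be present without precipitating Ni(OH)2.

[OH^-] ≈ 1.20 × 10^-6 M

Ni(OH)2(s) ⇌ Ni^2+(aq) + 2 OH^-(aq)
Ksp = [Ni^2+][OH^-]^2
Precipitation begins when Q = Ksp. With [Ni^2+] = 5.01 × 10^-4 M:
7.17 × 10^-16 = (5.01 × 10^-4) × [OH^-]^2
[OH^-] = (7.17 × 10^-16 / 5.01 × 10^-4)^(1/2) = 1.20 × 10^-6 M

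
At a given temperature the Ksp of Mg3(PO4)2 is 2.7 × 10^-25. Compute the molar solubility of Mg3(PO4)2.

4.8 × 10^-6 M

Mg3(PO4)2(s) ⇌ 3 Mg^2+ + 2 PO4^3-
Ksp = [Mg^2+]^3[PO4^3-]^2
With molar solubility s: [Mg^2+] = 3s, [PO4^3-] = 2s.
Ksp = (3s)^3(2s)^2 = 108s^5
Solving, s = (2.7 × 10^-25/108)^(1/5) = 4.8 x 10^-6 M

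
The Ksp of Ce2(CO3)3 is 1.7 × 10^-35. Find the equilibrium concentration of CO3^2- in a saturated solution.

Ce2(CO3)3(s) ⇌ 2 Ce^3+(aq) + 3 CO3^2-(aq)
Ksp = [Ce^3+]^2[CO3^2-]^3
Let s = molar solubility. Then [Ce^3+] = 2s and [CO3^2-] = 3s.
Ksp = (2s)^2(3s)^3 = 108s^5
Solving, s = (1.7 × 10^-35/108)^(1/5) = 4.36 x 10^-8 M
[CO3^2-] = 3s = 1.3 × 10^-7 M

[CO3^2-] ≈ 1.3 × 10^-7 M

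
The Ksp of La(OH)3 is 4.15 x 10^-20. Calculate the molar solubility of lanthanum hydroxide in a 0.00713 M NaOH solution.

La(OH)3(s) <=> La^3+ + 3 OH^-
Ksp = [La^3+][OH^-]^3
If s mol/L dissolves here, [La^3+] = s, [OH^-] = 0.00713 + 3s ≈ 0.00713 (common-ion effect: OH^- is already 0.00713 M).
Ksp ≈ s × (0.00713)^3
s = 1.14 × 10^-13 M
Check: 3s = 3.4 × 10^-13 ≪ 0.00713, so the approximation is valid.

s ≈ 1.14e-13 M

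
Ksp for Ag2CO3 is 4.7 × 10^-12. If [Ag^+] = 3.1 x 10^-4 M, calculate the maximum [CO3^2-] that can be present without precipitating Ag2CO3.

4.9e-5 M

Ag2CO3(s) ⇌ 2 Ag^+ + CO3^2-
Ksp = [Ag^+]^2[CO3^2-]
Precipitation begins when Q = Ksp. With [Ag^+] = 3.1 x 10^-4 M:
4.7 × 10^-12 = (3.1 x 10^-4)^2 × [CO3^2-]
[CO3^2-] = (4.7 × 10^-12 / 9.61 x 10^-8) = 4.9 x 10^-5 M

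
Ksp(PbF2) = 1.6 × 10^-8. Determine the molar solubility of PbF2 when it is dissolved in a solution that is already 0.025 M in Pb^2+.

s ≈ 4.0 × 10^-4 M

PbF2(s) <=> Pb^2+ + 2 F^-
Ksp = [Pb^2+][F^-]^2
Let s be the molar solubility in this solution. [Pb^2+] = 0.025 + s ≈ 0.025, [F^-] = 2s (since the Pb^2+ already present dominates).
Ksp ≈ 0.025 × (2s)^2
s = 4.0 × 10^-4 M
Check: s = 4.0 × 10^-4 ≪ 0.025, so the approximation is valid.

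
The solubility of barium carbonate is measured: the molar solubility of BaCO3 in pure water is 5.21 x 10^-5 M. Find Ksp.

BaCO3(s) ⇌ Ba^2+(aq) + CO3^2-(aq)
Let s = molar solubility. Then [Ba^2+] = s and [CO3^2-] = s.
Ksp = [Ba^2+][CO3^2-]
Ksp = s^2
With s = 5.21 x 10^-5: Ksp = 2.71 × 10^-9

2.71 × 10^-9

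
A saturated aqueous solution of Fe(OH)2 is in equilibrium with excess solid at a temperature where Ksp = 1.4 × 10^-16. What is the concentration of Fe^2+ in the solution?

[Fe^2+] ≈ 3.3 x 10^-6 M

Fe(OH)2(s) ⇌ Fe^2+ + 2 OH^-
Ksp = [Fe^2+][OH^-]^2
If s mol/L of Fe(OH)2 dissolves, [Fe^2+] = s and [OH^-] = 2s.
Substituting: Ksp = s(2s)^2 = 4s^3
Solving, s = (1.4 × 10^-16/4)^(1/3) = 3.27 × 10^-6 M
[Fe^2+] = s = 3.3 × 10^-6 M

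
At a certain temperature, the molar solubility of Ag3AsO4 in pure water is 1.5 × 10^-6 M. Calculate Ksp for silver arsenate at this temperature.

Ag3AsO4(s) ⇌ 3 Ag^+ + AsO4^3-
Let s = molar solubility. Then [Ag^+] = 3s and [AsO4^3-] = s.
Ksp = [Ag^+]^3[AsO4^3-]
So Ksp = (3s)^3 × s = 27s^4
With s = 1.5 x 10^-6: Ksp = 1.4 × 10^-22

1.4e-22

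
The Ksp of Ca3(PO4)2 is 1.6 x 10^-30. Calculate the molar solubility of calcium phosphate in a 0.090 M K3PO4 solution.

1.9e-10 M

Ca3(PO4)2(s) ⇌ 3 Ca^2+ + 2 PO4^3-
Ksp = [Ca^2+]^3[PO4^3-]^2
Let s = moles of Ca3(PO4)2 that dissolve per litre. [Ca^2+] = 3s, [PO4^3-] = 0.090 + 2s ≈ 0.090 (Ksp is small, so little additional dissolves).
Ksp ≈ (3s)^3 × (0.090)^2
s = 1.9 × 10^-10 M
Check: 2s = 3.9 x 10^-10 ≪ 0.090, so the approximation is valid.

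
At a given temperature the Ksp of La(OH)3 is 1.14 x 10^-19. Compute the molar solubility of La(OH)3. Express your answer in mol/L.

s ≈ 8.06e-6 M

La(OH)3(s) ⇌ La^3+ + 3 OH^-
Ksp = [La^3+][OH^-]^3
With molar solubility s: [La^3+] = s, [OH^-] = 3s.
Ksp = s(3s)^3 = 27s^4
Solving, s = (1.14 x 10^-19/27)^(1/4) = 8.06 × 10^-6 M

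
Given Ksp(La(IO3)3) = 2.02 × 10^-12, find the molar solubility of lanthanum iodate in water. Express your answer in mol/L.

s = 5.23 × 10^-4 M

La(IO3)3(s) ⇌ La^3+(aq) + 3 IO3^-(aq)
Ksp = [La^3+][IO3^-]^3
If s mol/L of La(IO3)3 dissolves, [La^3+] = s and [IO3^-] = 3s.
Ksp = s(3s)^3 = 27s^4
Solving, s = (2.02 × 10^-12/27)^(1/4) = 5.23 x 10^-4 M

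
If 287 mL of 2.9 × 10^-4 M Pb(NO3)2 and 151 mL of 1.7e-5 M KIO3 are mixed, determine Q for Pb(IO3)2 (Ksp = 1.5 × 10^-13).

Total volume = 287 + 151 = 438 mL.
[Pb^2+] = 2.9 × 10^-4 × (287/438) = 1.90 x 10^-4 M
[IO3^-] = 1.7 × 10^-5 × (151/438) = 5.86 × 10^-6 M
Pb(IO3)2(s) ⇌ Pb^2+(aq) + 2 IO3^-(aq), so Q = [Pb^2+][IO3^-]^2
Q = (1.90 × 10^-4)(5.86 x 10^-6)^2 = 6.5 x 10^-15
Q < Ksp, so no precipitate of Pb(IO3)2 forms.

Q = 6.5 × 10^-15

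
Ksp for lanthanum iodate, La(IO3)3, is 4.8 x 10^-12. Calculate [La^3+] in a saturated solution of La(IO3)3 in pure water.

6.5 x 10^-4 M

La(IO3)3(s) ⇌ La^3+ + 3 IO3^-
Ksp = [La^3+][IO3^-]^3
Let s = molar solubility. Then [La^3+] = s and [IO3^-] = 3s.
So Ksp = s × (3s)^3 = 27s^4
s^4 = 4.8 x 10^-12 / 27, so s = 6.49 × 10^-4 M
[La^3+] = s = 6.5 × 10^-4 M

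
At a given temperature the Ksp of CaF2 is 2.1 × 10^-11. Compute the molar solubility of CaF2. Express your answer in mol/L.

s = 1.7 x 10^-4 M

CaF2(s) ⇌ Ca^2+ + 2 F^-
Ksp = [Ca^2+][F^-]^2
If s mol/L of CaF2 dissolves, [Ca^2+] = s and [F^-] = 2s.
Substituting: Ksp = s(2s)^2 = 4s^3
Solving, s = (2.1 × 10^-11/4)^(1/3) = 1.7 x 10^-4 M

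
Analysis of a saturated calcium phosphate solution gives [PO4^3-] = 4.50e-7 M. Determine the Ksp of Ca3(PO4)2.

Ca3(PO4)2(s) <=> 3 Ca^2+(aq) + 2 PO4^3-(aq)
Stoichiometry gives [Ca^2+] = (3/2)[PO4^3-] = 6.750 × 10^-7 M.
Ksp = [Ca^2+]^3[PO4^3-]^2
Ksp = (6.750 × 10^-7)^3 × (4.50 x 10^-7)^2 = 6.23 × 10^-32

6.23 × 10^-32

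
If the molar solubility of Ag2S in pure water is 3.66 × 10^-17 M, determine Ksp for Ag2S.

Ksp = 1.96e-49

Ag2S(s) <=> 2 Ag^+ + S^2-
If s mol/L of Ag2S dissolves, [Ag^+] = 2s and [S^2-] = s.
Ksp = [Ag^+]^2[S^2-]
Ksp = (2s)^2s = 4s^3
With s = 3.66 × 10^-17: Ksp = 1.96 × 10^-49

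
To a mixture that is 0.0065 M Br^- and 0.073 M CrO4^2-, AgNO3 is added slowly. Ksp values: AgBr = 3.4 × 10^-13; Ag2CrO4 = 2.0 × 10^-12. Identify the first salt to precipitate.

AgBr

Precipitation of each salt starts when its ion product equals its Ksp.
For AgBr: 3.4 × 10^-13 = 0.0065 × [Ag^+]  ⇒  [Ag^+] = 5.2 × 10^-11 M.
For Ag2CrO4: 2.0 × 10^-12 = 0.073 × [Ag^+]^2  ⇒  [Ag^+] = 5.2 x 10^-6 M.
The salt with the lower threshold [Ag^+] precipitates first: AgBr.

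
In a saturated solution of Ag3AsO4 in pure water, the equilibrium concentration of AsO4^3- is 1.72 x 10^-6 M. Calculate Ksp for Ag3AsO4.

Ag3AsO4(s) ⇌ 3 Ag^+(aq) + AsO4^3-(aq)
Stoichiometry gives [Ag^+] = (3/1)[AsO4^3-] = 5.160 x 10^-6 M.
Ksp = [Ag^+]^3[AsO4^3-]
Ksp = (5.160 × 10^-6)^3 × 1.72 × 10^-6 = 2.36 x 10^-22

2.36 × 10^-22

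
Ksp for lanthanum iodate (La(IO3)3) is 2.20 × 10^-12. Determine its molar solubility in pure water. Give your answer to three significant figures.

5.34e-4 M

La(IO3)3(s) ⇌ La^3+(aq) + 3 IO3^-(aq)
Ksp = [La^3+][IO3^-]^3
Let s = molar solubility. Then [La^3+] = s and [IO3^-] = 3s.
Substituting: Ksp = s(3s)^3 = 27s^4
Solving, s = (2.20 × 10^-12/27)^(1/4) = 5.34 x 10^-4 M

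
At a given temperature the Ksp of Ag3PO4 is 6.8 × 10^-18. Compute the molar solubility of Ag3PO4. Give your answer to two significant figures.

Ag3PO4(s) <=> 3 Ag^+ + PO4^3-
Ksp = [Ag^+]^3[PO4^3-]
If s mol/L of Ag3PO4 dissolves, [Ag^+] = 3s and [PO4^3-] = s.
Ksp = (3s)^3s = 27s^4
Solving, s = (6.8 × 10^-18/27)^(1/4) = 2.2 x 10^-5 M

2.2 × 10^-5 M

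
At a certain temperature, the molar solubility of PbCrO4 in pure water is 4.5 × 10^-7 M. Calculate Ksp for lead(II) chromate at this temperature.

Ksp = 2.0 × 10^-13

PbCrO4(s) ⇌ Pb^2+ + CrO4^2-
If s mol/L of PbCrO4 dissolves, [Pb^2+] = s and [CrO4^2-] = s.
Ksp = [Pb^2+][CrO4^2-]
Ksp = s^2
Ksp = (4.5 x 10^-7)^2 = 2.0 × 10^-13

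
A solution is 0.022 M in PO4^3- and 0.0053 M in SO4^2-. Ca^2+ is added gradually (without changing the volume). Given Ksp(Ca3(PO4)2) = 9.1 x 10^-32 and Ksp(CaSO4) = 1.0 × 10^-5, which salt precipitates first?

Precipitation of each salt starts when its ion product equals its Ksp.
For Ca3(PO4)2: 9.1 x 10^-32 = (0.022)^2 × [Ca^2+]^3  ⇒  [Ca^2+] = 5.7 × 10^-10 M.
For CaSO4: 1.0 × 10^-5 = 0.0053 × [Ca^2+]  ⇒  [Ca^2+] = 1.9 x 10^-3 M.
The salt with the lower threshold [Ca^2+] precipitates first: Ca3(PO4)2.

Ca3(PO4)2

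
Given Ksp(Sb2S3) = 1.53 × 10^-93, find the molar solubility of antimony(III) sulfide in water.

1.07 × 10^-19 M

Sb2S3(s) ⇌ 2 Sb^3+(aq) + 3 S^2-(aq)
Ksp = [Sb^3+]^2[S^2-]^3
For each mole of Sb2S3 that dissolves: [Sb^3+] = 2s, [S^2-] = 3s.
Ksp = (2s)^2(3s)^3 = 108s^5
Solving, s = (1.53 × 10^-93/108)^(1/5) = 1.07 × 10^-19 M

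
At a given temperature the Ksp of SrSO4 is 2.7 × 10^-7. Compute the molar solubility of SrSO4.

SrSO4(s) ⇌ Sr^2+ + SO4^2-
Ksp = [Sr^2+][SO4^2-]
With molar solubility s: [Sr^2+] = s, [SO4^2-] = s.
Ksp = (s)(s) = s^2
s = (2.7 × 10^-7)^(1/2) = 5.2 x 10^-4 M

5.2 × 10^-4 M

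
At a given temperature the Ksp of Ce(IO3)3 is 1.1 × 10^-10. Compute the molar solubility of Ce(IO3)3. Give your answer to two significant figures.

Ce(IO3)3(s) <=> Ce^3+ + 3 IO3^-
Ksp = [Ce^3+][IO3^-]^3
With molar solubility s: [Ce^3+] = s, [IO3^-] = 3s.
So Ksp = s × (3s)^3 = 27s^4
s = (1.1 × 10^-10 / 27)^(1/4) = 1.4 × 10^-3 M

s ≈ 1.4e-3 M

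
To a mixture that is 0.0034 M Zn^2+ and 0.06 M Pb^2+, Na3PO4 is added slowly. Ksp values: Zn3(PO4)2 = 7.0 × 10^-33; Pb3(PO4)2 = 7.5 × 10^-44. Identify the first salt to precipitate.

Pb3(PO4)2

Each salt begins to precipitate when Q = Ksp, i.e. when [PO4^3-] reaches its threshold.
For Zn3(PO4)2: 7.0 × 10^-33 = (0.0034)^3 × [PO4^3-]^2  ⇒  [PO4^3-] = 4.2 × 10^-13 M.
For Pb3(PO4)2: 7.5 × 10^-44 = (0.06)^3 × [PO4^3-]^2  ⇒  [PO4^3-] = 1.9 × 10^-20 M.
The salt with the lower threshold [PO4^3-] precipitates first: Pb3(PO4)2.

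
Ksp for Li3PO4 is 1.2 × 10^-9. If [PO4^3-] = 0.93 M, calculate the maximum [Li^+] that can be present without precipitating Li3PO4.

1.1 x 10^-3 M

Li3PO4(s) ⇌ 3 Li^+ + PO4^3-
Ksp = [Li^+]^3[PO4^3-]
Precipitation begins when Q = Ksp. With [PO4^3-] = 0.93 M:
1.2 × 10^-9 = (0.93) × [Li^+]^3
[Li^+] = (1.2 × 10^-9 / 9.3 x 10^-1)^(1/3) = 1.1 × 10^-3 M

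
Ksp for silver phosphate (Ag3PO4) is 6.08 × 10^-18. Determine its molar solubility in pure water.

2.18 x 10^-5 M

Ag3PO4(s) ⇌ 3 Ag^+ + PO4^3-
Ksp = [Ag^+]^3[PO4^3-]
If s mol/L of Ag3PO4 dissolves, [Ag^+] = 3s and [PO4^3-] = s.
Substituting: Ksp = (3s)^3s = 27s^4
s = (6.08 × 10^-18 / 27)^(1/4) = 2.18 x 10^-5 M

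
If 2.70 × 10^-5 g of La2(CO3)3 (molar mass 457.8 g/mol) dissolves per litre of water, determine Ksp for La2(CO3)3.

Molar solubility s = (2.70 x 10^-5 g/L) / (457.8 g/mol) = 5.898 × 10^-8 M.
La2(CO3)3(s) ⇌ 2 La^3+(aq) + 3 CO3^2-(aq)
If s mol/L of La2(CO3)3 dissolves, [La^3+] = 2s and [CO3^2-] = 3s.
Ksp = [La^3+]^2[CO3^2-]^3
Ksp = (2s)^2(3s)^3 = 108s^5
With s = 5.898 x 10^-8: Ksp = 7.71 x 10^-35

Ksp = 7.71e-35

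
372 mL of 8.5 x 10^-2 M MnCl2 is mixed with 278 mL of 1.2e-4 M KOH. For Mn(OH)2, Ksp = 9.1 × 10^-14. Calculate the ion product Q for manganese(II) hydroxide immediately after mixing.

Q = 1.3e-10

Total volume = 372 + 278 = 650 mL.
[Mn^2+] = 8.5 × 10^-2 × (372/650) = 4.86 × 10^-2 M
[OH^-] = 1.2 × 10^-4 × (278/650) = 5.13 × 10^-5 M
Mn(OH)2(s) ⇌ Mn^2+(aq) + 2 OH^-(aq), so Q = [Mn^2+][OH^-]^2
Q = (4.86 × 10^-2)(5.13 × 10^-5)^2 = 1.3 × 10^-10
Q > Ksp, so Mn(OH)2 will precipitate.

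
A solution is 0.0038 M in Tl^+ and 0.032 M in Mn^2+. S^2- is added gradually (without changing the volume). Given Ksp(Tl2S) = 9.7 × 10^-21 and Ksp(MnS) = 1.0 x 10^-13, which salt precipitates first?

Tl2S

Precipitation of each salt starts when its ion product equals its Ksp.
For Tl2S: 9.7 × 10^-21 = (0.0038)^2 × [S^2-]  ⇒  [S^2-] = 6.7 × 10^-16 M.
For MnS: 1.0 x 10^-13 = 0.032 × [S^2-]  ⇒  [S^2-] = 3.1 x 10^-12 M.
The salt with the lower threshold [S^2-] precipitates first: Tl2S.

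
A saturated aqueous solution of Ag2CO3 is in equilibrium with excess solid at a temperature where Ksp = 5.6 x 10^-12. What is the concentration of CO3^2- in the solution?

1.1 × 10^-4 M

Ag2CO3(s) ⇌ 2 Ag^+(aq) + CO3^2-(aq)
Ksp = [Ag^+]^2[CO3^2-]
Let s = molar solubility. Then [Ag^+] = 2s and [CO3^2-] = s.
Substituting: Ksp = (2s)^2s = 4s^3
s^3 = 5.6 x 10^-12 / 4, so s = 1.12 × 10^-4 M
[CO3^2-] = s = 1.1 × 10^-4 M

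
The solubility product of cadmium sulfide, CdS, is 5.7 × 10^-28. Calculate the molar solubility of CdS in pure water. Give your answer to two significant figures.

2.4 × 10^-14 M

CdS(s) ⇌ Cd^2+ + S^2-
Ksp = [Cd^2+][S^2-]
Let s = molar solubility. Then [Cd^2+] = s and [S^2-] = s.
Ksp = s × s = s^2
s = √(5.7 × 10^-28) = 2.4 × 10^-14 M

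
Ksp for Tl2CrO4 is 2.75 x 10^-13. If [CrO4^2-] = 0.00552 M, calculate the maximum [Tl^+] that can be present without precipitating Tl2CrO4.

[Tl^+] = 7.06 x 10^-6 M

Tl2CrO4(s) <=> 2 Tl^+(aq) + CrO4^2-(aq)
Ksp = [Tl^+]^2[CrO4^2-]
Precipitation begins when Q = Ksp. With [CrO4^2-] = 0.00552 M:
2.75 x 10^-13 = (0.00552) × [Tl^+]^2
[Tl^+] = (2.75 x 10^-13 / 5.52 × 10^-3)^(1/2) = 7.06 × 10^-6 M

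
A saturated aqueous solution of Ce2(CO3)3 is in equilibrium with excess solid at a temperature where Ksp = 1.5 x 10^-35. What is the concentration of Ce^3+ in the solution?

Ce2(CO3)3(s) <=> 2 Ce^3+(aq) + 3 CO3^2-(aq)
Ksp = [Ce^3+]^2[CO3^2-]^3
If s mol/L of Ce2(CO3)3 dissolves, [Ce^3+] = 2s and [CO3^2-] = 3s.
So Ksp = (2s)^2 × (3s)^3 = 108s^5
Solving, s = (1.5 x 10^-35/108)^(1/5) = 4.25 × 10^-8 M
[Ce^3+] = 2s = 8.5 × 10^-8 M

[Ce^3+] = 8.5e-8 M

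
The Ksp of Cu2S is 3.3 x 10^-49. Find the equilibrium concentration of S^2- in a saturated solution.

[S^2-] ≈ 4.4 × 10^-17 M

Cu2S(s) <=> 2 Cu^+(aq) + S^2-(aq)
Ksp = [Cu^+]^2[S^2-]
With molar solubility s: [Cu^+] = 2s, [S^2-] = s.
Substituting: Ksp = (2s)^2s = 4s^3
s^3 = 3.3 x 10^-49 / 4, so s = 4.35 x 10^-17 M
[S^2-] = s = 4.4 × 10^-17 M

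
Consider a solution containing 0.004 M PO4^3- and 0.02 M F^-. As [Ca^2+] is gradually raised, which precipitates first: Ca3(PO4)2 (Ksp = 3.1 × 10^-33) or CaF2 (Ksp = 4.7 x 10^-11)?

Each salt begins to precipitate when Q = Ksp, i.e. when [Ca^2+] reaches its threshold.
For Ca3(PO4)2: 3.1 × 10^-33 = (0.004)^2 × [Ca^2+]^3  ⇒  [Ca^2+] = 5.8 × 10^-10 M.
For CaF2: 4.7 x 10^-11 = (0.02)^2 × [Ca^2+]  ⇒  [Ca^2+] = 1.2 × 10^-7 M.
The salt with the lower threshold [Ca^2+] precipitates first: Ca3(PO4)2.

Ca3(PO4)2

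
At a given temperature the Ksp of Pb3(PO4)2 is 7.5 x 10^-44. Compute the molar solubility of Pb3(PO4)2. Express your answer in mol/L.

Pb3(PO4)2(s) <=> 3 Pb^2+(aq) + 2 PO4^3-(aq)
Ksp = [Pb^2+]^3[PO4^3-]^2
For each mole of Pb3(PO4)2 that dissolves: [Pb^2+] = 3s, [PO4^3-] = 2s.
Ksp = (3s)^3(2s)^2 = 108s^5
Solving, s = (7.5 x 10^-44/108)^(1/5) = 9.3 x 10^-10 M

s = 9.3e-10 M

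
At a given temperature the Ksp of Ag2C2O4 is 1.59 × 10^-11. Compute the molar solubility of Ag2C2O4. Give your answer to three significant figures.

Ag2C2O4(s) ⇌ 2 Ag^+ + C2O4^2-
Ksp = [Ag^+]^2[C2O4^2-]
With molar solubility s: [Ag^+] = 2s, [C2O4^2-] = s.
Ksp = (2s)^2s = 4s^3
s = (1.59 × 10^-11 / 4)^(1/3) = 1.58 x 10^-4 M

s ≈ 1.58 × 10^-4 M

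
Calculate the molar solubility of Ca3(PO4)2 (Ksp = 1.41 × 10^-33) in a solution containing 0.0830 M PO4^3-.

Ca3(PO4)2(s) <=> 3 Ca^2+ + 2 PO4^3-
Ksp = [Ca^2+]^3[PO4^3-]^2
Let s = moles of Ca3(PO4)2 that dissolve per litre. [Ca^2+] = 3s, [PO4^3-] = 0.0830 + 2s ≈ 0.0830 (since the PO4^3- already present dominates).
Ksp ≈ (3s)^3 × (0.0830)^2
s = 1.96 x 10^-11 M
Check: 2s = 3.9 × 10^-11 ≪ 0.0830, so the approximation is valid.

s = 1.96 × 10^-11 M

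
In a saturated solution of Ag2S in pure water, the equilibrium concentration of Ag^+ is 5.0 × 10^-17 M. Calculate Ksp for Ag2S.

Ksp = 6.3 × 10^-50

Ag2S(s) <=> 2 Ag^+ + S^2-
Stoichiometry gives [S^2-] = (1/2)[Ag^+] = 2.50 × 10^-17 M.
Ksp = [Ag^+]^2[S^2-]
Ksp = (5.0 × 10^-17)^2 × 2.50 x 10^-17 = 6.3 × 10^-50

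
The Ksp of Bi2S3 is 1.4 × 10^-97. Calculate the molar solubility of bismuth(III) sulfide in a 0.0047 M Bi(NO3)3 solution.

s = 6.2 × 10^-32 M

Bi2S3(s) <=> 2 Bi^3+ + 3 S^2-
Ksp = [Bi^3+]^2[S^2-]^3
Let s = moles of Bi2S3 that dissolve per litre. [Bi^3+] = 0.0047 + 2s ≈ 0.0047, [S^2-] = 3s (common-ion effect: Bi^3+ is already 0.0047 M).
Ksp ≈ (0.0047)^2 × (3s)^3
s = 6.2 x 10^-32 M
Check: 2s = 1.2 × 10^-31 ≪ 0.0047, so the approximation is valid.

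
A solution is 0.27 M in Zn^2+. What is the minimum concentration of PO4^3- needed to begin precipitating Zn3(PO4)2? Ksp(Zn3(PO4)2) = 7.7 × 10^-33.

Zn3(PO4)2(s) ⇌ 3 Zn^2+(aq) + 2 PO4^3-(aq)
Ksp = [Zn^2+]^3[PO4^3-]^2
Precipitation begins when Q = Ksp. With [Zn^2+] = 0.27 M:
7.7 × 10^-33 = (0.27)^3 × [PO4^3-]^2
[PO4^3-] = (7.7 × 10^-33 / 1.97 × 10^-2)^(1/2) = 6.3 × 10^-16 M

[PO4^3-] ≈ 6.3e-16 M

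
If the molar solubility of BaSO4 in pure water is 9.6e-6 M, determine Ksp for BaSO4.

Ksp ≈ 9.2e-11

BaSO4(s) ⇌ Ba^2+(aq) + SO4^2-(aq)
For each mole of BaSO4 that dissolves: [Ba^2+] = s, [SO4^2-] = s.
Ksp = [Ba^2+][SO4^2-]
Ksp = (s)(s) = s^2
With s = 9.6 x 10^-6: Ksp = 9.2 × 10^-11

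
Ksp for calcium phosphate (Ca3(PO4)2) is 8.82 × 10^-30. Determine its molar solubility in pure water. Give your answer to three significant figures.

Ca3(PO4)2(s) ⇌ 3 Ca^2+(aq) + 2 PO4^3-(aq)
Ksp = [Ca^2+]^3[PO4^3-]^2
With molar solubility s: [Ca^2+] = 3s, [PO4^3-] = 2s.
Substituting: Ksp = (3s)^3(2s)^2 = 108s^5
s^5 = 8.82 × 10^-30 / 108, so s = 6.06 × 10^-7 M

s = 6.06 x 10^-7 M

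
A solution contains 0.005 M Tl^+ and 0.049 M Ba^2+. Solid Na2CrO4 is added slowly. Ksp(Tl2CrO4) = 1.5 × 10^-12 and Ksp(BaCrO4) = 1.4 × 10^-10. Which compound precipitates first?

BaCrO4

Precipitation of each salt starts when its ion product equals its Ksp.
For Tl2CrO4: 1.5 × 10^-12 = (0.005)^2 × [CrO4^2-]  ⇒  [CrO4^2-] = 6.0 x 10^-8 M.
For BaCrO4: 1.4 × 10^-10 = 0.049 × [CrO4^2-]  ⇒  [CrO4^2-] = 2.9 x 10^-9 M.
The salt with the lower threshold [CrO4^2-] precipitates first: BaCrO4.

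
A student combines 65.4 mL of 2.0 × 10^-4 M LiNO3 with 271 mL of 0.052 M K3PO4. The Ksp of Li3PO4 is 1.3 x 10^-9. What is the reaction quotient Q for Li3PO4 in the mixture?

Total volume = 65.4 + 271 = 336.4 mL.
[Li^+] = 2.0 × 10^-4 × (65.4/336.4) = 3.89 x 10^-5 M
[PO4^3-] = 5.2 × 10^-2 × (271/336.4) = 4.19 × 10^-2 M
Li3PO4(s) <=> 3 Li^+(aq) + PO4^3-(aq), so Q = [Li^+]^3[PO4^3-]
Q = (3.89 × 10^-5)^3(4.19 × 10^-2) = 2.5 x 10^-15
Q < Ksp, so no precipitate of Li3PO4 forms.

2.5 x 10^-15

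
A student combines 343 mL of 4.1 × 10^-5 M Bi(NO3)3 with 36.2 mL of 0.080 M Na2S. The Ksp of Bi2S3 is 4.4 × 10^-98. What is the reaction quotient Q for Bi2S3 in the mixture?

Total volume = 343 + 36.2 = 379.2 mL.
[Bi^3+] = 4.1 x 10^-5 × (343/379.2) = 3.71 × 10^-5 M
[S^2-] = 8.0 × 10^-2 × (36.2/379.2) = 7.64 × 10^-3 M
Bi2S3(s) <=> 2 Bi^3+ + 3 S^2-, so Q = [Bi^3+]^2[S^2-]^3
Q = (3.71 x 10^-5)^2(7.64 × 10^-3)^3 = 6.1 × 10^-16
Q > Ksp, so Bi2S3 will precipitate.

Q ≈ 6.1 × 10^-16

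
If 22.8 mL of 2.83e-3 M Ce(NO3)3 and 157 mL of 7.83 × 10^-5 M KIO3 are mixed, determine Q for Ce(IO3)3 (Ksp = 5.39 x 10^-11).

Total volume = 22.8 + 157 = 179.8 mL.
[Ce^3+] = 2.83 x 10^-3 × (22.8/179.8) = 3.589 × 10^-4 M
[IO3^-] = 7.83 × 10^-5 × (157/179.8) = 6.837 × 10^-5 M
Ce(IO3)3(s) ⇌ Ce^3+(aq) + 3 IO3^-(aq), so Q = [Ce^3+][IO3^-]^3
Q = (3.589 × 10^-4)(6.837 × 10^-5)^3 = 1.15 × 10^-16
Q < Ksp, so no precipitate of Ce(IO3)3 forms.

1.15e-16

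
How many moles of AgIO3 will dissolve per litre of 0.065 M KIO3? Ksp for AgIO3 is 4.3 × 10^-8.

s ≈ 6.6e-7 M

AgIO3(s) ⇌ Ag^+(aq) + IO3^-(aq)
Ksp = [Ag^+][IO3^-]
Let s = moles of AgIO3 that dissolve per litre. [Ag^+] = s, [IO3^-] = 0.065 + s ≈ 0.065 (Ksp is small, so little additional dissolves).
Ksp ≈ s × 0.065
s = 6.6 x 10^-7 M
Check: s = 6.6 × 10^-7 ≪ 0.065, so the approximation is valid.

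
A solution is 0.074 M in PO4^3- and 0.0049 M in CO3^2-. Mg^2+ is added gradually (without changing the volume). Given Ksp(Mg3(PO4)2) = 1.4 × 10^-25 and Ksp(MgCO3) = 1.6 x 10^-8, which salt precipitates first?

Mg3(PO4)2

Precipitation of each salt starts when its ion product equals its Ksp.
For Mg3(PO4)2: 1.4 × 10^-25 = (0.074)^2 × [Mg^2+]^3  ⇒  [Mg^2+] = 2.9 x 10^-8 M.
For MgCO3: 1.6 x 10^-8 = 0.0049 × [Mg^2+]  ⇒  [Mg^2+] = 3.3 × 10^-6 M.
The salt with the lower threshold [Mg^2+] precipitates first: Mg3(PO4)2.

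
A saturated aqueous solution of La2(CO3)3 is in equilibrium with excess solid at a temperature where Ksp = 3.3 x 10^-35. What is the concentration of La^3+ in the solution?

La2(CO3)3(s) <=> 2 La^3+ + 3 CO3^2-
Ksp = [La^3+]^2[CO3^2-]^3
Let s = molar solubility. Then [La^3+] = 2s and [CO3^2-] = 3s.
Ksp = (2s)^2(3s)^3 = 108s^5
s = (3.3 x 10^-35 / 108)^(1/5) = 4.98 × 10^-8 M
[La^3+] = 2s = 1.0 × 10^-7 M

1.0 × 10^-7 M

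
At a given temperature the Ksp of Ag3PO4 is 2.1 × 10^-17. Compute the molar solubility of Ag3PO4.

s ≈ 3.0e-5 M

Ag3PO4(s) ⇌ 3 Ag^+(aq) + PO4^3-(aq)
Ksp = [Ag^+]^3[PO4^3-]
With molar solubility s: [Ag^+] = 3s, [PO4^3-] = s.
Ksp = (3s)^3s = 27s^4
s = (2.1 × 10^-17 / 27)^(1/4) = 3.0 × 10^-5 M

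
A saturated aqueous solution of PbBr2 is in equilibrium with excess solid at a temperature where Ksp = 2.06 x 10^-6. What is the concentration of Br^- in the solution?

PbBr2(s) ⇌ Pb^2+(aq) + 2 Br^-(aq)
Ksp = [Pb^2+][Br^-]^2
If s mol/L of PbBr2 dissolves, [Pb^2+] = s and [Br^-] = 2s.
Substituting: Ksp = s(2s)^2 = 4s^3
s^3 = 2.06 x 10^-6 / 4, so s = 8.016 x 10^-3 M
[Br^-] = 2s = 1.60 × 10^-2 M

[Br^-] ≈ 1.60 x 10^-2 M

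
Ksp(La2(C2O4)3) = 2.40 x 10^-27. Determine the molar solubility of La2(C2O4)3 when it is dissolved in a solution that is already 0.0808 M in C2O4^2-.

La2(C2O4)3(s) <=> 2 La^3+ + 3 C2O4^2-
Ksp = [La^3+]^2[C2O4^2-]^3
Let s = moles of La2(C2O4)3 that dissolve per litre. [La^3+] = 2s, [C2O4^2-] = 0.0808 + 3s ≈ 0.0808 (since the C2O4^2- already present dominates).
Ksp ≈ (2s)^2 × (0.0808)^3
s = 1.07 x 10^-12 M
Check: 3s = 3.2 × 10^-12 ≪ 0.0808, so the approximation is valid.

s ≈ 1.07e-12 M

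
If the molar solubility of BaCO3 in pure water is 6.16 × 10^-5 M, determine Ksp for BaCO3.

3.79 x 10^-9

BaCO3(s) <=> Ba^2+ + CO3^2-
Let s = molar solubility. Then [Ba^2+] = s and [CO3^2-] = s.
Ksp = [Ba^2+][CO3^2-]
Ksp = (s)(s) = s^2
Ksp = (6.16 × 10^-5)^2 = 3.79 × 10^-9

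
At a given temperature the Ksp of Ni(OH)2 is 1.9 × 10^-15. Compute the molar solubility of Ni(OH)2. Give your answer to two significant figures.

Ni(OH)2(s) ⇌ Ni^2+ + 2 OH^-
Ksp = [Ni^2+][OH^-]^2
For each mole of Ni(OH)2 that dissolves: [Ni^2+] = s, [OH^-] = 2s.
Ksp = s(2s)^2 = 4s^3
s^3 = 1.9 × 10^-15 / 4, so s = 7.8 × 10^-6 M

s ≈ 7.8e-6 M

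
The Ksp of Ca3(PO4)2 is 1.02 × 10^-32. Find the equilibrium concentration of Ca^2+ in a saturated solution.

4.70 × 10^-7 M

Ca3(PO4)2(s) ⇌ 3 Ca^2+(aq) + 2 PO4^3-(aq)
Ksp = [Ca^2+]^3[PO4^3-]^2
For each mole of Ca3(PO4)2 that dissolves: [Ca^2+] = 3s, [PO4^3-] = 2s.
Ksp = (3s)^3(2s)^2 = 108s^5
Solving, s = (1.02 × 10^-32/108)^(1/5) = 1.567 × 10^-7 M
[Ca^2+] = 3s = 4.70 × 10^-7 M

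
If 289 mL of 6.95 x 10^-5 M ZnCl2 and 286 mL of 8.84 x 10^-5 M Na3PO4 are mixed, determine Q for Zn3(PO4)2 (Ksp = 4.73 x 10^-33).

Q = 8.24 x 10^-23

Total volume = 289 + 286 = 575 mL.
[Zn^2+] = 6.95 x 10^-5 × (289/575) = 3.493 x 10^-5 M
[PO4^3-] = 8.84 × 10^-5 × (286/575) = 4.397 x 10^-5 M
Zn3(PO4)2(s) <=> 3 Zn^2+(aq) + 2 PO4^3-(aq), so Q = [Zn^2+]^3[PO4^3-]^2
Q = (3.493 × 10^-5)^3(4.397 × 10^-5)^2 = 8.24 × 10^-23
Q > Ksp, so Zn3(PO4)2 will precipitate.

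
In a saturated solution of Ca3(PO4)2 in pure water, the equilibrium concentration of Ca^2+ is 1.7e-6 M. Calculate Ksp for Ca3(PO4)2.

Ca3(PO4)2(s) ⇌ 3 Ca^2+ + 2 PO4^3-
Stoichiometry gives [PO4^3-] = (2/3)[Ca^2+] = 1.13 × 10^-6 M.
Ksp = [Ca^2+]^3[PO4^3-]^2
Ksp = (1.7 x 10^-6)^3 × (1.13 × 10^-6)^2 = 6.3 × 10^-30

Ksp ≈ 6.3 × 10^-30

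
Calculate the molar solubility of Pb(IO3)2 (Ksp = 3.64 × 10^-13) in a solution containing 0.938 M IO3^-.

4.14 × 10^-13 M

Pb(IO3)2(s) ⇌ Pb^2+(aq) + 2 IO3^-(aq)
Ksp = [Pb^2+][IO3^-]^2
Let s = moles of Pb(IO3)2 that dissolve per litre. [Pb^2+] = s, [IO3^-] = 0.938 + 2s ≈ 0.938 (common-ion effect: IO3^- is already 0.938 M).
Ksp ≈ s × (0.938)^2
s = 4.14 × 10^-13 M
Check: 2s = 8.3 × 10^-13 ≪ 0.938, so the approximation is valid.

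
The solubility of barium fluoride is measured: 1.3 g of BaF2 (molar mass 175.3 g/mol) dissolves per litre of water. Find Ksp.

Ksp ≈ 1.6e-6

Molar solubility s = (1.3 g/L) / (175.3 g/mol) = 7.42 × 10^-3 M.
BaF2(s) <=> Ba^2+ + 2 F^-
With molar solubility s: [Ba^2+] = s, [F^-] = 2s.
Ksp = [Ba^2+][F^-]^2
Ksp = s(2s)^2 = 4s^3
Ksp = 4 × (7.42 x 10^-3)^3 = 1.6 × 10^-6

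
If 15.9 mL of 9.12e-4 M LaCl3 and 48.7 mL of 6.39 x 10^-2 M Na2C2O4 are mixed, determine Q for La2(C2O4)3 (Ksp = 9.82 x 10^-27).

Total volume = 15.9 + 48.7 = 64.6 mL.
[La^3+] = 9.12 × 10^-4 × (15.9/64.6) = 2.245 × 10^-4 M
[C2O4^2-] = 6.39 × 10^-2 × (48.7/64.6) = 4.817 × 10^-2 M
La2(C2O4)3(s) ⇌ 2 La^3+(aq) + 3 C2O4^2-(aq), so Q = [La^3+]^2[C2O4^2-]^3
Q = (2.245 × 10^-4)^2(4.817 × 10^-2)^3 = 5.63 × 10^-12
Q > Ksp, so La2(C2O4)3 will precipitate.

Q ≈ 5.63e-12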